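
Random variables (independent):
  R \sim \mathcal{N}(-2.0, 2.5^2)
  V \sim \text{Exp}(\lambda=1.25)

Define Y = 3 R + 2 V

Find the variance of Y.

For independent RVs: Var(aX + bY) = a²Var(X) + b²Var(Y)
Var(R) = 6.25
Var(V) = 0.64
Var(Y) = 3²*6.25 + 2²*0.64
= 9*6.25 + 4*0.64 = 58.81

58.81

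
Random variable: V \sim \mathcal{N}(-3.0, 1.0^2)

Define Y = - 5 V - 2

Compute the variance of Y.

For Y = aV + b: Var(Y) = a² * Var(V)
Var(V) = 1.0^2 = 1
Var(Y) = (-5)² * 1 = 25 * 1 = 25

25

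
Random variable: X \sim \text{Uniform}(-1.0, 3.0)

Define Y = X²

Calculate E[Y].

E[X²] = Var(X) + (E[X])² = 1.3333333 + 1 = 2.3333333

2.3333333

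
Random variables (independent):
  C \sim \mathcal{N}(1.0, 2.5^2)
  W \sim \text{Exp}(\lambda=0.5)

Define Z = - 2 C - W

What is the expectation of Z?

E[Z] = -2*E[C] - 1*E[W]
E[C] = 1
E[W] = 2
E[Z] = -2*1 - 1*2 = -4

-4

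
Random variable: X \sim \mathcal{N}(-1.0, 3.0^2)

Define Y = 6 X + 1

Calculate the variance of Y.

For Y = aX + b: Var(Y) = a² * Var(X)
Var(X) = 3.0^2 = 9
Var(Y) = 6² * 9 = 36 * 9 = 324

324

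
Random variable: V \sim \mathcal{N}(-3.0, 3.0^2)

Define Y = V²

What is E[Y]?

E[V²] = Var(V) + (E[V])² = 9 + 9 = 18

18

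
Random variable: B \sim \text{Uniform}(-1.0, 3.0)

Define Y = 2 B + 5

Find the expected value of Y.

For Y = 2B + 5:
E[Y] = 2 * E[B] + 5
E[B] = (-1 + 3)/2 = 1
E[Y] = 2 * 1 + 5 = 7

7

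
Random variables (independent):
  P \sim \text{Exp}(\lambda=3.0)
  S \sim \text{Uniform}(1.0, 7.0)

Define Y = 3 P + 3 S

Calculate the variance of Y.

For independent RVs: Var(aX + bY) = a²Var(X) + b²Var(Y)
Var(P) = 0.11111111
Var(S) = 3
Var(Y) = 3²*0.11111111 + 3²*3
= 9*0.11111111 + 9*3 = 28

28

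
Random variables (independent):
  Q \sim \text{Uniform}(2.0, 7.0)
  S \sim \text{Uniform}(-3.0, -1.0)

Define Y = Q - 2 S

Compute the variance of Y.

For independent RVs: Var(aX + bY) = a²Var(X) + b²Var(Y)
Var(Q) = 2.0833333
Var(S) = 0.33333333
Var(Y) = 1²*2.0833333 + (-2)²*0.33333333
= 1*2.0833333 + 4*0.33333333 = 3.4166667

3.4166667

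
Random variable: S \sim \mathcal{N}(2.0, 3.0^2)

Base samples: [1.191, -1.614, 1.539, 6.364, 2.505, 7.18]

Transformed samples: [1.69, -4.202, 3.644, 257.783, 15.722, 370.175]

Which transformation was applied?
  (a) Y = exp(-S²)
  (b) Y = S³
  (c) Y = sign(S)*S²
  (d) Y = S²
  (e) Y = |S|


Checking option (b) Y = S³:
  S = 1.191 -> Y = 1.69 ✓
  S = -1.614 -> Y = -4.202 ✓
  S = 1.539 -> Y = 3.644 ✓
All samples match this transformation.

(b) S³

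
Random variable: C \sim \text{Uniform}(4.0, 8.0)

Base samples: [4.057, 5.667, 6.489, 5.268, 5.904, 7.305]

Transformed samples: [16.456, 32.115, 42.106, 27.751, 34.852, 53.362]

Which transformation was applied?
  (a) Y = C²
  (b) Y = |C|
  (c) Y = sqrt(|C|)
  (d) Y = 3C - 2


Checking option (a) Y = C²:
  C = 4.057 -> Y = 16.456 ✓
  C = 5.667 -> Y = 32.115 ✓
  C = 6.489 -> Y = 42.106 ✓
All samples match this transformation.

(a) C²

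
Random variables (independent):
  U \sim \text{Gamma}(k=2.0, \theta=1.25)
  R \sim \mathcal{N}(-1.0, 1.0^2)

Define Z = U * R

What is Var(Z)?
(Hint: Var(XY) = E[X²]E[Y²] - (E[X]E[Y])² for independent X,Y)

Var(XY) = E[X²]E[Y²] - (E[X]E[Y])²
E[U] = 2.5, Var(U) = 3.125
E[R] = -1, Var(R) = 1
E[U²] = 3.125 + 2.5² = 9.375
E[R²] = 1 + (-1)² = 2
Var(Z) = 9.375*2 - (2.5*(-1))²
= 18.75 - 6.25 = 12.5

12.5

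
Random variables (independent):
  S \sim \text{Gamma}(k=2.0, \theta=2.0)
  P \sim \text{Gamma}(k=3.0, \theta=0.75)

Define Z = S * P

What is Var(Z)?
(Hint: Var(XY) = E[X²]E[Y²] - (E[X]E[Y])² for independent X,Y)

Var(XY) = E[X²]E[Y²] - (E[X]E[Y])²
E[S] = 4, Var(S) = 8
E[P] = 2.25, Var(P) = 1.6875
E[S²] = 8 + 4² = 24
E[P²] = 1.6875 + 2.25² = 6.75
Var(Z) = 24*6.75 - (4*2.25)²
= 162 - 81 = 81

81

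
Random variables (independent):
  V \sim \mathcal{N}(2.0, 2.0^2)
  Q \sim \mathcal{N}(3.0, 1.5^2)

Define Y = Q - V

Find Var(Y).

For independent RVs: Var(aX + bY) = a²Var(X) + b²Var(Y)
Var(V) = 4
Var(Q) = 2.25
Var(Y) = (-1)²*4 + 1²*2.25
= 1*4 + 1*2.25 = 6.25

6.25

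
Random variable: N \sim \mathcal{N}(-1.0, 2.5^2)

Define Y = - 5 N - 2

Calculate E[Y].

For Y = -5N - 2:
E[Y] = -5 * E[N] - 2
E[N] = -1.0 = -1
E[Y] = -5 * (-1) - 2 = 3

3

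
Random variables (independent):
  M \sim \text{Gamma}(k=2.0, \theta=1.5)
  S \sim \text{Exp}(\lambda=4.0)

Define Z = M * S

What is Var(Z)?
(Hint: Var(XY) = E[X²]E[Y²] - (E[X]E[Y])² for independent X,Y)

Var(XY) = E[X²]E[Y²] - (E[X]E[Y])²
E[M] = 3, Var(M) = 4.5
E[S] = 0.25, Var(S) = 0.0625
E[M²] = 4.5 + 3² = 13.5
E[S²] = 0.0625 + 0.25² = 0.125
Var(Z) = 13.5*0.125 - (3*0.25)²
= 1.6875 - 0.5625 = 1.125

1.125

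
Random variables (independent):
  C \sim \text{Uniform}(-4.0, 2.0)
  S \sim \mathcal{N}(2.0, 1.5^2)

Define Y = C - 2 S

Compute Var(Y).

For independent RVs: Var(aX + bY) = a²Var(X) + b²Var(Y)
Var(C) = 3
Var(S) = 2.25
Var(Y) = 1²*3 + (-2)²*2.25
= 1*3 + 4*2.25 = 12

12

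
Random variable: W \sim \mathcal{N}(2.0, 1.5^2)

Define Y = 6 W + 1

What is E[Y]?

For Y = 6W + 1:
E[Y] = 6 * E[W] + 1
E[W] = 2.0 = 2
E[Y] = 6 * 2 + 1 = 13

13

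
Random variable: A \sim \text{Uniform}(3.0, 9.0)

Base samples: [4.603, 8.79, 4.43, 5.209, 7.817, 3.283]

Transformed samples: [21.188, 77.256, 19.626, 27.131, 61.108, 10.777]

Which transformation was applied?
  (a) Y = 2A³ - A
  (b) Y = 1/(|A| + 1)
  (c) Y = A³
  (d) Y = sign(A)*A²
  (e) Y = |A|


Checking option (d) Y = sign(A)*A²:
  A = 4.603 -> Y = 21.188 ✓
  A = 8.79 -> Y = 77.256 ✓
  A = 4.43 -> Y = 19.626 ✓
All samples match this transformation.

(d) sign(A)*A²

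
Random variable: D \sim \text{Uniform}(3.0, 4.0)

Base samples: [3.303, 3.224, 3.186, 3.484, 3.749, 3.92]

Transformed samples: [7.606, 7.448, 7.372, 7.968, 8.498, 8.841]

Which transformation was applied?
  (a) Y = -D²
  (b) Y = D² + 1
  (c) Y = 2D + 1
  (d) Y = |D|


Checking option (c) Y = 2D + 1:
  D = 3.303 -> Y = 7.606 ✓
  D = 3.224 -> Y = 7.448 ✓
  D = 3.186 -> Y = 7.372 ✓
All samples match this transformation.

(c) 2D + 1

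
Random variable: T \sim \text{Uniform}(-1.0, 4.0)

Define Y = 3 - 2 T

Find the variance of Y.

For Y = aT + b: Var(Y) = a² * Var(T)
Var(T) = (4 + 1)^2/12 = 2.0833333
Var(Y) = (-2)² * 2.0833333 = 4 * 2.0833333 = 8.3333333

8.3333333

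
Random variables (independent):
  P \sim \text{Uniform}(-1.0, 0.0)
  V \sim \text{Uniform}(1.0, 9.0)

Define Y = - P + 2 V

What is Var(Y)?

For independent RVs: Var(aX + bY) = a²Var(X) + b²Var(Y)
Var(P) = 0.083333333
Var(V) = 5.3333333
Var(Y) = (-1)²*0.083333333 + 2²*5.3333333
= 1*0.083333333 + 4*5.3333333 = 21.416667

21.416667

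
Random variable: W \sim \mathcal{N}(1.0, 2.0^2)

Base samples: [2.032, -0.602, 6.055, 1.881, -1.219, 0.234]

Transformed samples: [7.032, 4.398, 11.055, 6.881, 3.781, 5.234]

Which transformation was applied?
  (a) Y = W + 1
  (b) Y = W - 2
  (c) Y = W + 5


Checking option (c) Y = W + 5:
  W = 2.032 -> Y = 7.032 ✓
  W = -0.602 -> Y = 4.398 ✓
  W = 6.055 -> Y = 11.055 ✓
All samples match this transformation.

(c) W + 5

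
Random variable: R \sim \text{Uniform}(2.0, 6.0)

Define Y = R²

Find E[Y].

Using E[X²] = Var(X) + (E[X])²:
E[R] = 4
Var(R) = (6 - 2)^2/12 = 1.3333333
E[R²] = 1.3333333 + 4² = 1.3333333 + 16 = 17.333333

17.333333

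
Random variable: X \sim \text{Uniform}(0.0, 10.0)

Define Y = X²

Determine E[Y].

Using E[X²] = Var(X) + (E[X])²:
E[X] = 5
Var(X) = (10 - 0)^2/12 = 8.3333333
E[X²] = 8.3333333 + 5² = 8.3333333 + 25 = 33.333333

33.333333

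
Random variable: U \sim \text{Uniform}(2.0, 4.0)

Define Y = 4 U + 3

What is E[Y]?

For Y = 4U + 3:
E[Y] = 4 * E[U] + 3
E[U] = (2 + 4)/2 = 3
E[Y] = 4 * 3 + 3 = 15

15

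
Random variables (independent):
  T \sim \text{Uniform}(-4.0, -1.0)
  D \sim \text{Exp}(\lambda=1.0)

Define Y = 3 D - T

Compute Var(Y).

For independent RVs: Var(aX + bY) = a²Var(X) + b²Var(Y)
Var(T) = 0.75
Var(D) = 1
Var(Y) = (-1)²*0.75 + 3²*1
= 1*0.75 + 9*1 = 9.75

9.75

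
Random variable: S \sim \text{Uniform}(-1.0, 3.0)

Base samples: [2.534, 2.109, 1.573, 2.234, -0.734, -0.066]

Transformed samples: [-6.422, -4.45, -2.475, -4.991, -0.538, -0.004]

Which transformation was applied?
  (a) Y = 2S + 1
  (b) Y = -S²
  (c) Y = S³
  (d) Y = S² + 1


Checking option (b) Y = -S²:
  S = 2.534 -> Y = -6.422 ✓
  S = 2.109 -> Y = -4.45 ✓
  S = 1.573 -> Y = -2.475 ✓
All samples match this transformation.

(b) -S²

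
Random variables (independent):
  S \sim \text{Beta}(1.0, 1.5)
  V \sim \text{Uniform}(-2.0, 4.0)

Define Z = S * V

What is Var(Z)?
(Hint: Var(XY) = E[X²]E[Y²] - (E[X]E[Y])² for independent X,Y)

Var(XY) = E[X²]E[Y²] - (E[X]E[Y])²
E[S] = 0.4, Var(S) = 0.068571429
E[V] = 1, Var(V) = 3
E[S²] = 0.068571429 + 0.4² = 0.22857143
E[V²] = 3 + 1² = 4
Var(Z) = 0.22857143*4 - (0.4*1)²
= 0.91428571 - 0.16 = 0.75428571

0.75428571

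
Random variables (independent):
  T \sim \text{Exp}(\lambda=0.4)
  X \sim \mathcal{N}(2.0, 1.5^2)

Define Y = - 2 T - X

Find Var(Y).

For independent RVs: Var(aX + bY) = a²Var(X) + b²Var(Y)
Var(T) = 6.25
Var(X) = 2.25
Var(Y) = (-2)²*6.25 + (-1)²*2.25
= 4*6.25 + 1*2.25 = 27.25

27.25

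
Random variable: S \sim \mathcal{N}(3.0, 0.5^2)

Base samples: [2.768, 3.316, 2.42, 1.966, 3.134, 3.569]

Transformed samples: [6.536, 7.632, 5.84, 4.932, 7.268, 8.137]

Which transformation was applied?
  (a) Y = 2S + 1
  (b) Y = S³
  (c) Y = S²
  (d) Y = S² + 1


Checking option (a) Y = 2S + 1:
  S = 2.768 -> Y = 6.536 ✓
  S = 3.316 -> Y = 7.632 ✓
  S = 2.42 -> Y = 5.84 ✓
All samples match this transformation.

(a) 2S + 1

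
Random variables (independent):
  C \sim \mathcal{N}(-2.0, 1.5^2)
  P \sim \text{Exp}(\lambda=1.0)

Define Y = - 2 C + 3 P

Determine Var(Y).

For independent RVs: Var(aX + bY) = a²Var(X) + b²Var(Y)
Var(C) = 2.25
Var(P) = 1
Var(Y) = (-2)²*2.25 + 3²*1
= 4*2.25 + 9*1 = 18

18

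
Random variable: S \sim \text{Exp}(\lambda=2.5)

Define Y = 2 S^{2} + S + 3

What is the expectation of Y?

E[Y] = 2*E[S²] + 1*E[S] + 3
E[S] = 0.4
E[S²] = Var(S) + (E[S])² = 0.16 + 0.16 = 0.32
E[Y] = 2*0.32 + 1*0.4 + 3 = 4.04

4.04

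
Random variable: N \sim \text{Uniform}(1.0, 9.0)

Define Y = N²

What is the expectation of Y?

E[N²] = Var(N) + (E[N])² = 5.3333333 + 25 = 30.333333

30.333333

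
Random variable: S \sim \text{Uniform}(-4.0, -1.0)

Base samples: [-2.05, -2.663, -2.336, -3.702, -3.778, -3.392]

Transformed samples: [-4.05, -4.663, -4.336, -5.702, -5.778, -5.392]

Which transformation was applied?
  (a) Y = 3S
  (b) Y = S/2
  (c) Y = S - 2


Checking option (c) Y = S - 2:
  S = -2.05 -> Y = -4.05 ✓
  S = -2.663 -> Y = -4.663 ✓
  S = -2.336 -> Y = -4.336 ✓
All samples match this transformation.

(c) S - 2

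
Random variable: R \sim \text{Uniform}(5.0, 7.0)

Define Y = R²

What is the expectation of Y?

Using E[X²] = Var(X) + (E[X])²:
E[R] = 6
Var(R) = (7 - 5)^2/12 = 0.33333333
E[R²] = 0.33333333 + 6² = 0.33333333 + 36 = 36.333333

36.333333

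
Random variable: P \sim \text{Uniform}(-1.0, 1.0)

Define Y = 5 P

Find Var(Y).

For Y = aP + b: Var(Y) = a² * Var(P)
Var(P) = (1 + 1)^2/12 = 0.33333333
Var(Y) = 5² * 0.33333333 = 25 * 0.33333333 = 8.3333333

8.3333333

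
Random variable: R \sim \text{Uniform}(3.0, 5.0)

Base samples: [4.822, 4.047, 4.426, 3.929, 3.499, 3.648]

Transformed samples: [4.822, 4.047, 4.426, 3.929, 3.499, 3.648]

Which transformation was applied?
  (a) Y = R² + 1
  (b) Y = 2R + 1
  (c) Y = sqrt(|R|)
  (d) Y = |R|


Checking option (d) Y = |R|:
  R = 4.822 -> Y = 4.822 ✓
  R = 4.047 -> Y = 4.047 ✓
  R = 4.426 -> Y = 4.426 ✓
All samples match this transformation.

(d) |R|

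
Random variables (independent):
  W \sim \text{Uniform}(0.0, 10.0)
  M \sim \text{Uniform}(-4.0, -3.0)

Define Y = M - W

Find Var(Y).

For independent RVs: Var(aX + bY) = a²Var(X) + b²Var(Y)
Var(W) = 8.3333333
Var(M) = 0.083333333
Var(Y) = (-1)²*8.3333333 + 1²*0.083333333
= 1*8.3333333 + 1*0.083333333 = 8.4166667

8.4166667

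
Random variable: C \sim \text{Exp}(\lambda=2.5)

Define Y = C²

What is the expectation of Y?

E[C²] = Var(C) + (E[C])² = 0.16 + 0.16 = 0.32

0.32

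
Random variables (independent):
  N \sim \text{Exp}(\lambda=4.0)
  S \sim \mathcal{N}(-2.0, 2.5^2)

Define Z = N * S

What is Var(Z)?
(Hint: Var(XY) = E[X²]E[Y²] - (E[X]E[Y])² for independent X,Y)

Var(XY) = E[X²]E[Y²] - (E[X]E[Y])²
E[N] = 0.25, Var(N) = 0.0625
E[S] = -2, Var(S) = 6.25
E[N²] = 0.0625 + 0.25² = 0.125
E[S²] = 6.25 + (-2)² = 10.25
Var(Z) = 0.125*10.25 - (0.25*(-2))²
= 1.28125 - 0.25 = 1.03125

1.03125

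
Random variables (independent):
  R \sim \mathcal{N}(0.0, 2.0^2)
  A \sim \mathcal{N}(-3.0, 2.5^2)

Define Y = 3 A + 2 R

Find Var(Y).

For independent RVs: Var(aX + bY) = a²Var(X) + b²Var(Y)
Var(R) = 4
Var(A) = 6.25
Var(Y) = 2²*4 + 3²*6.25
= 4*4 + 9*6.25 = 72.25

72.25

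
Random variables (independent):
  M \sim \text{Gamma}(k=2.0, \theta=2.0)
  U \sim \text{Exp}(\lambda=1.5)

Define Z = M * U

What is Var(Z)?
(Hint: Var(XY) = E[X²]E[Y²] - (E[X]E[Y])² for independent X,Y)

Var(XY) = E[X²]E[Y²] - (E[X]E[Y])²
E[M] = 4, Var(M) = 8
E[U] = 0.66666667, Var(U) = 0.44444444
E[M²] = 8 + 4² = 24
E[U²] = 0.44444444 + 0.66666667² = 0.88888889
Var(Z) = 24*0.88888889 - (4*0.66666667)²
= 21.333333 - 7.1111111 = 14.222222

14.222222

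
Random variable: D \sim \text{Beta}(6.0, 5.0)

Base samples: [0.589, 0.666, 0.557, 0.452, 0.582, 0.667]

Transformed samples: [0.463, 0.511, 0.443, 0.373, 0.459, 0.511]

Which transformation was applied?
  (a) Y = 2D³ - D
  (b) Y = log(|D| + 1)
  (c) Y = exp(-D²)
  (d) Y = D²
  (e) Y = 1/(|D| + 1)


Checking option (b) Y = log(|D| + 1):
  D = 0.589 -> Y = 0.463 ✓
  D = 0.666 -> Y = 0.511 ✓
  D = 0.557 -> Y = 0.443 ✓
All samples match this transformation.

(b) log(|D| + 1)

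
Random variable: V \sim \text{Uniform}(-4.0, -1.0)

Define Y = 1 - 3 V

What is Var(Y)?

For Y = aV + b: Var(Y) = a² * Var(V)
Var(V) = (-1 + 4)^2/12 = 0.75
Var(Y) = (-3)² * 0.75 = 9 * 0.75 = 6.75

6.75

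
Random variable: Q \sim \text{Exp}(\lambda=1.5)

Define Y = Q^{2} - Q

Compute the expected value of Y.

E[Y] = 1*E[Q²] - 1*E[Q]
E[Q] = 0.66666667
E[Q²] = Var(Q) + (E[Q])² = 0.44444444 + 0.44444444 = 0.88888889
E[Y] = 1*0.88888889 - 1*0.66666667 = 0.22222222

0.22222222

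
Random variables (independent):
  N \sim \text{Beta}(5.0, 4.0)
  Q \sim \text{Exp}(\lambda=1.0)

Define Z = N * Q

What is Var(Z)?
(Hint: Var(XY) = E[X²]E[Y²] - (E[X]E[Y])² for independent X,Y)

Var(XY) = E[X²]E[Y²] - (E[X]E[Y])²
E[N] = 0.55555556, Var(N) = 0.024691358
E[Q] = 1, Var(Q) = 1
E[N²] = 0.024691358 + 0.55555556² = 0.33333333
E[Q²] = 1 + 1² = 2
Var(Z) = 0.33333333*2 - (0.55555556*1)²
= 0.66666667 - 0.30864198 = 0.35802469

0.35802469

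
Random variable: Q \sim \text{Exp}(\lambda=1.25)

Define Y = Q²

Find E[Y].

E[Q²] = Var(Q) + (E[Q])² = 0.64 + 0.64 = 1.28

1.28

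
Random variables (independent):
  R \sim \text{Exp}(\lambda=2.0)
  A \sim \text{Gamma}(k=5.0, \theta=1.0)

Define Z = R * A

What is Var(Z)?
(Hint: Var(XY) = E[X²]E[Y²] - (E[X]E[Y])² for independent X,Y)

Var(XY) = E[X²]E[Y²] - (E[X]E[Y])²
E[R] = 0.5, Var(R) = 0.25
E[A] = 5, Var(A) = 5
E[R²] = 0.25 + 0.5² = 0.5
E[A²] = 5 + 5² = 30
Var(Z) = 0.5*30 - (0.5*5)²
= 15 - 6.25 = 8.75

8.75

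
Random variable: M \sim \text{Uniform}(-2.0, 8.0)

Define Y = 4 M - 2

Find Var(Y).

For Y = aM + b: Var(Y) = a² * Var(M)
Var(M) = (8 + 2)^2/12 = 8.3333333
Var(Y) = 4² * 8.3333333 = 16 * 8.3333333 = 133.33333

133.33333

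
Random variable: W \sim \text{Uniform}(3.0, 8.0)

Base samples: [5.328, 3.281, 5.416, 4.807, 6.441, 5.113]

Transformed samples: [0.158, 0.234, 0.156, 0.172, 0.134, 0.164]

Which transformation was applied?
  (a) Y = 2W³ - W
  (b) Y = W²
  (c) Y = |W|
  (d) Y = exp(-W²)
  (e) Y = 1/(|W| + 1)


Checking option (e) Y = 1/(|W| + 1):
  W = 5.328 -> Y = 0.158 ✓
  W = 3.281 -> Y = 0.234 ✓
  W = 5.416 -> Y = 0.156 ✓
All samples match this transformation.

(e) 1/(|W| + 1)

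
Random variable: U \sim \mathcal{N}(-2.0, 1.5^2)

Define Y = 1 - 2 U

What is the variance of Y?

For Y = aU + b: Var(Y) = a² * Var(U)
Var(U) = 1.5^2 = 2.25
Var(Y) = (-2)² * 2.25 = 4 * 2.25 = 9

9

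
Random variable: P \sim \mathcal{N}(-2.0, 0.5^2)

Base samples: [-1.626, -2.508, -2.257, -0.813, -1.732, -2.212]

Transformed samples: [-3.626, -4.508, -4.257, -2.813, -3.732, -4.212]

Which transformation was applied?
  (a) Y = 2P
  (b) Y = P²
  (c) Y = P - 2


Checking option (c) Y = P - 2:
  P = -1.626 -> Y = -3.626 ✓
  P = -2.508 -> Y = -4.508 ✓
  P = -2.257 -> Y = -4.257 ✓
All samples match this transformation.

(c) P - 2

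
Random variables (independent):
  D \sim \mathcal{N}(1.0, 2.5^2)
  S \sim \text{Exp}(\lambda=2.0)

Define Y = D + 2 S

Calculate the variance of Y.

For independent RVs: Var(aX + bY) = a²Var(X) + b²Var(Y)
Var(D) = 6.25
Var(S) = 0.25
Var(Y) = 1²*6.25 + 2²*0.25
= 1*6.25 + 4*0.25 = 7.25

7.25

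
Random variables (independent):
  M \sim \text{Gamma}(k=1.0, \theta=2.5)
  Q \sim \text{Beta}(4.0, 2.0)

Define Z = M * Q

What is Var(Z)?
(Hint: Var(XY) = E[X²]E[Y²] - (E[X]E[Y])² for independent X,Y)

Var(XY) = E[X²]E[Y²] - (E[X]E[Y])²
E[M] = 2.5, Var(M) = 6.25
E[Q] = 0.66666667, Var(Q) = 0.031746032
E[M²] = 6.25 + 2.5² = 12.5
E[Q²] = 0.031746032 + 0.66666667² = 0.47619048
Var(Z) = 12.5*0.47619048 - (2.5*0.66666667)²
= 5.952381 - 2.7777778 = 3.1746032

3.1746032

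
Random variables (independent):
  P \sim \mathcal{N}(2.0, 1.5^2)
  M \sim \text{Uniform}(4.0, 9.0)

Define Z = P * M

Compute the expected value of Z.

For independent RVs: E[XY] = E[X]*E[Y]
E[P] = 2
E[M] = 6.5
E[Z] = 2 * 6.5 = 13

13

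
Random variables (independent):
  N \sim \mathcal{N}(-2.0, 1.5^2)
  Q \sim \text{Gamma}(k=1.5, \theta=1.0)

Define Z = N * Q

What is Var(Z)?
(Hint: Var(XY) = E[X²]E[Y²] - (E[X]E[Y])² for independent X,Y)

Var(XY) = E[X²]E[Y²] - (E[X]E[Y])²
E[N] = -2, Var(N) = 2.25
E[Q] = 1.5, Var(Q) = 1.5
E[N²] = 2.25 + (-2)² = 6.25
E[Q²] = 1.5 + 1.5² = 3.75
Var(Z) = 6.25*3.75 - (-2*1.5)²
= 23.4375 - 9 = 14.4375

14.4375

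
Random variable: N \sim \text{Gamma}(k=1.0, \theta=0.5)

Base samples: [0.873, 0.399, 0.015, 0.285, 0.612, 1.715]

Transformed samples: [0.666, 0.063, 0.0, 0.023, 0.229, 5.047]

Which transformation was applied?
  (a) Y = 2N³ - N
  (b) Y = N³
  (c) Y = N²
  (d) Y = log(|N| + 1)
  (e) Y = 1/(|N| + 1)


Checking option (b) Y = N³:
  N = 0.873 -> Y = 0.666 ✓
  N = 0.399 -> Y = 0.063 ✓
  N = 0.015 -> Y = 0.0 ✓
All samples match this transformation.

(b) N³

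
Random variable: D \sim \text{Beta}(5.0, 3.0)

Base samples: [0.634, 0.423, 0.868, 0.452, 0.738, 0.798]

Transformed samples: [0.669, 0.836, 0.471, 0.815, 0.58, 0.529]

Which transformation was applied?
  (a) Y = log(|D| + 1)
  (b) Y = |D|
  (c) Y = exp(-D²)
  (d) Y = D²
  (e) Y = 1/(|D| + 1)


Checking option (c) Y = exp(-D²):
  D = 0.634 -> Y = 0.669 ✓
  D = 0.423 -> Y = 0.836 ✓
  D = 0.868 -> Y = 0.471 ✓
All samples match this transformation.

(c) exp(-D²)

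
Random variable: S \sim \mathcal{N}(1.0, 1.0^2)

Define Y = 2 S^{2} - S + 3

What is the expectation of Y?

E[Y] = 2*E[S²] - 1*E[S] + 3
E[S] = 1
E[S²] = Var(S) + (E[S])² = 1 + 1 = 2
E[Y] = 2*2 - 1*1 + 3 = 6

6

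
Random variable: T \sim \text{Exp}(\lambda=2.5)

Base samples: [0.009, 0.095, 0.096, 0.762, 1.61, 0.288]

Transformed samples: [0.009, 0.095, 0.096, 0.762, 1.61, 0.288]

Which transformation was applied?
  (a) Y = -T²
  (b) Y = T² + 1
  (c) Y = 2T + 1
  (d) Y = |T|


Checking option (d) Y = |T|:
  T = 0.009 -> Y = 0.009 ✓
  T = 0.095 -> Y = 0.095 ✓
  T = 0.096 -> Y = 0.096 ✓
All samples match this transformation.

(d) |T|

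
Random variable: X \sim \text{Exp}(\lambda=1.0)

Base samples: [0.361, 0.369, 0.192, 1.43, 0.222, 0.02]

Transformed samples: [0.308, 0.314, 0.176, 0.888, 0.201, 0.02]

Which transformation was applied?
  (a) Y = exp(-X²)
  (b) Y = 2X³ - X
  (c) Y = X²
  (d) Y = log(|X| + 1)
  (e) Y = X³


Checking option (d) Y = log(|X| + 1):
  X = 0.361 -> Y = 0.308 ✓
  X = 0.369 -> Y = 0.314 ✓
  X = 0.192 -> Y = 0.176 ✓
All samples match this transformation.

(d) log(|X| + 1)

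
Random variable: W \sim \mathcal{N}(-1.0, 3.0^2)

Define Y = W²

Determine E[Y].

E[W²] = Var(W) + (E[W])² = 9 + 1 = 10

10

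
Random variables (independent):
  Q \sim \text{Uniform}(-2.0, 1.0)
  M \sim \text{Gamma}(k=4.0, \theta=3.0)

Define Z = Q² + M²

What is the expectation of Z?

E[Z] = E[Q²] + E[M²]
E[Q²] = Var(Q) + E[Q]² = 0.75 + 0.25 = 1
E[M²] = Var(M) + E[M]² = 36 + 144 = 180
E[Z] = 1 + 180 = 181

181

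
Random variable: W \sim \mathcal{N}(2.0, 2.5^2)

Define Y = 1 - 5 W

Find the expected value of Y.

For Y = -5W + 1:
E[Y] = -5 * E[W] + 1
E[W] = 2.0 = 2
E[Y] = -5 * 2 + 1 = -9

-9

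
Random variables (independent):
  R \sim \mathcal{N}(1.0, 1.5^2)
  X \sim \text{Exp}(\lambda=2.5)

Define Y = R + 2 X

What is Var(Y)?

For independent RVs: Var(aX + bY) = a²Var(X) + b²Var(Y)
Var(R) = 2.25
Var(X) = 0.16
Var(Y) = 1²*2.25 + 2²*0.16
= 1*2.25 + 4*0.16 = 2.89

2.89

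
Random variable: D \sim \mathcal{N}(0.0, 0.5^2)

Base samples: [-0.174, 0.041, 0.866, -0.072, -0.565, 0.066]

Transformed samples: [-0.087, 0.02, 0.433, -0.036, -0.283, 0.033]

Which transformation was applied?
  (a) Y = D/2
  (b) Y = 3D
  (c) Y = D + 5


Checking option (a) Y = D/2:
  D = -0.174 -> Y = -0.087 ✓
  D = 0.041 -> Y = 0.02 ✓
  D = 0.866 -> Y = 0.433 ✓
All samples match this transformation.

(a) D/2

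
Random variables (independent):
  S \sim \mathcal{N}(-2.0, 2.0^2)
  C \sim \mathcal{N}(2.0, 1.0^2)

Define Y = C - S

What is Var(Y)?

For independent RVs: Var(aX + bY) = a²Var(X) + b²Var(Y)
Var(S) = 4
Var(C) = 1
Var(Y) = (-1)²*4 + 1²*1
= 1*4 + 1*1 = 5

5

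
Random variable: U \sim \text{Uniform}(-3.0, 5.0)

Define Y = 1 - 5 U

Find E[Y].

For Y = -5U + 1:
E[Y] = -5 * E[U] + 1
E[U] = (-3 + 5)/2 = 1
E[Y] = -5 * 1 + 1 = -4

-4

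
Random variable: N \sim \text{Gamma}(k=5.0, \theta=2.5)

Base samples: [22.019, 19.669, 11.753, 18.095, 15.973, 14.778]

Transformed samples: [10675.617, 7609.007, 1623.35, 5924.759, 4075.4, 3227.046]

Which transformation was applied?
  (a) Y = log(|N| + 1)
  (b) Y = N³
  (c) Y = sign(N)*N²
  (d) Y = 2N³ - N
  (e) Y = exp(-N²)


Checking option (b) Y = N³:
  N = 22.019 -> Y = 10675.617 ✓
  N = 19.669 -> Y = 7609.007 ✓
  N = 11.753 -> Y = 1623.35 ✓
All samples match this transformation.

(b) N³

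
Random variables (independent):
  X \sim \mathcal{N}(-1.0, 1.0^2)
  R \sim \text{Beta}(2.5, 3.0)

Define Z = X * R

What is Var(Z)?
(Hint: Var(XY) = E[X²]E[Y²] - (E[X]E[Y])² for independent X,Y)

Var(XY) = E[X²]E[Y²] - (E[X]E[Y])²
E[X] = -1, Var(X) = 1
E[R] = 0.45454545, Var(R) = 0.038143675
E[X²] = 1 + (-1)² = 2
E[R²] = 0.038143675 + 0.45454545² = 0.24475524
Var(Z) = 2*0.24475524 - (-1*0.45454545)²
= 0.48951049 - 0.20661157 = 0.28289892

0.28289892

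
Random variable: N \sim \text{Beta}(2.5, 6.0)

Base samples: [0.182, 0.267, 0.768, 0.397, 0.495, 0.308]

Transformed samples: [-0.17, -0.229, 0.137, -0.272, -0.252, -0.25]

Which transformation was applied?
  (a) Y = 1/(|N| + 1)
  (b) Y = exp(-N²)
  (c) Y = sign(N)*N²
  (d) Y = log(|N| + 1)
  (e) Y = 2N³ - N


Checking option (e) Y = 2N³ - N:
  N = 0.182 -> Y = -0.17 ✓
  N = 0.267 -> Y = -0.229 ✓
  N = 0.768 -> Y = 0.137 ✓
All samples match this transformation.

(e) 2N³ - N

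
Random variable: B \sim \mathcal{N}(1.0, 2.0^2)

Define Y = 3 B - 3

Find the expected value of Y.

For Y = 3B - 3:
E[Y] = 3 * E[B] - 3
E[B] = 1.0 = 1
E[Y] = 3 * 1 - 3 = 0

0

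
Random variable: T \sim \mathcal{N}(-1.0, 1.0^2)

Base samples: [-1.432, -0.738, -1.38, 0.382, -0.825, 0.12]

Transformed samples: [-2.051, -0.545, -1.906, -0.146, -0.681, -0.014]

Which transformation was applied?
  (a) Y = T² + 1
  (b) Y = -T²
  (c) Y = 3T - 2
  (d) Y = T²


Checking option (b) Y = -T²:
  T = -1.432 -> Y = -2.051 ✓
  T = -0.738 -> Y = -0.545 ✓
  T = -1.38 -> Y = -1.906 ✓
All samples match this transformation.

(b) -T²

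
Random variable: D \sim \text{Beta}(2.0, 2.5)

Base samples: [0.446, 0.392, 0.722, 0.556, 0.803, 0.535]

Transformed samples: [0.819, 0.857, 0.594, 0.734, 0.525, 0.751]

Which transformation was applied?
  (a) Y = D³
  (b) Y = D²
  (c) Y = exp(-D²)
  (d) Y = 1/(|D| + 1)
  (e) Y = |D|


Checking option (c) Y = exp(-D²):
  D = 0.446 -> Y = 0.819 ✓
  D = 0.392 -> Y = 0.857 ✓
  D = 0.722 -> Y = 0.594 ✓
All samples match this transformation.

(c) exp(-D²)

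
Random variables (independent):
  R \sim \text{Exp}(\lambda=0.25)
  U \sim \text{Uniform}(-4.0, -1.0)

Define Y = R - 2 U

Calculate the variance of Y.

For independent RVs: Var(aX + bY) = a²Var(X) + b²Var(Y)
Var(R) = 16
Var(U) = 0.75
Var(Y) = 1²*16 + (-2)²*0.75
= 1*16 + 4*0.75 = 19

19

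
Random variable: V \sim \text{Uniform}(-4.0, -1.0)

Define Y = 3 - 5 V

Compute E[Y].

For Y = -5V + 3:
E[Y] = -5 * E[V] + 3
E[V] = (-4 - 1)/2 = -2.5
E[Y] = -5 * (-2.5) + 3 = 15.5

15.5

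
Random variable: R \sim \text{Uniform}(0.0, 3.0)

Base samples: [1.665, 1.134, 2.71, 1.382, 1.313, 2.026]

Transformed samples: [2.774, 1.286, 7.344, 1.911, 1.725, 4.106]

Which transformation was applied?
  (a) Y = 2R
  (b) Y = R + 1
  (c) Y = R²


Checking option (c) Y = R²:
  R = 1.665 -> Y = 2.774 ✓
  R = 1.134 -> Y = 1.286 ✓
  R = 2.71 -> Y = 7.344 ✓
All samples match this transformation.

(c) R²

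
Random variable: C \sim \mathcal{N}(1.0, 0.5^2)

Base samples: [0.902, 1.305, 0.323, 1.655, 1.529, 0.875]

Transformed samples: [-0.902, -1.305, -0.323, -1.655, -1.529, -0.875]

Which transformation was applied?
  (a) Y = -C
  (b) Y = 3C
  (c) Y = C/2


Checking option (a) Y = -C:
  C = 0.902 -> Y = -0.902 ✓
  C = 1.305 -> Y = -1.305 ✓
  C = 0.323 -> Y = -0.323 ✓
All samples match this transformation.

(a) -C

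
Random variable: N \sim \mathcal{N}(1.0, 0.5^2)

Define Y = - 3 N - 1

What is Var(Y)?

For Y = aN + b: Var(Y) = a² * Var(N)
Var(N) = 0.5^2 = 0.25
Var(Y) = (-3)² * 0.25 = 9 * 0.25 = 2.25

2.25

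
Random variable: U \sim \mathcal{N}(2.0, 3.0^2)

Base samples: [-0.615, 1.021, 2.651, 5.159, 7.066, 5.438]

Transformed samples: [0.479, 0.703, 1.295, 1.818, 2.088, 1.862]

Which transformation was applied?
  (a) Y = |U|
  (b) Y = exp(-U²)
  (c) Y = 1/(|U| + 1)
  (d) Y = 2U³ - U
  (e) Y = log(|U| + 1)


Checking option (e) Y = log(|U| + 1):
  U = -0.615 -> Y = 0.479 ✓
  U = 1.021 -> Y = 0.703 ✓
  U = 2.651 -> Y = 1.295 ✓
All samples match this transformation.

(e) log(|U| + 1)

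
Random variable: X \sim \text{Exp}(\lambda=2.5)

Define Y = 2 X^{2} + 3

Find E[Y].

E[Y] = 2*E[X²] + 3
E[X] = 0.4
E[X²] = Var(X) + (E[X])² = 0.16 + 0.16 = 0.32
E[Y] = 2*0.32 + 3 = 3.64

3.64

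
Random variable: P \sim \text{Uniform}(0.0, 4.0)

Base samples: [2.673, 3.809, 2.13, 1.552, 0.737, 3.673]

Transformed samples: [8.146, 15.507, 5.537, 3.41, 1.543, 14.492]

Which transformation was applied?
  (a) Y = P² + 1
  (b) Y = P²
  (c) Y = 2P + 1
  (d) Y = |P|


Checking option (a) Y = P² + 1:
  P = 2.673 -> Y = 8.146 ✓
  P = 3.809 -> Y = 15.507 ✓
  P = 2.13 -> Y = 5.537 ✓
All samples match this transformation.

(a) P² + 1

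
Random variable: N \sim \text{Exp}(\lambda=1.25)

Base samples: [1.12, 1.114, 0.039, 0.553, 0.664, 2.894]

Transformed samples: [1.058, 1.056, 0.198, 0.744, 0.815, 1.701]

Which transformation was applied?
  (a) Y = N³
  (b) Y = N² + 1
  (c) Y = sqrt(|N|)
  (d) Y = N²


Checking option (c) Y = sqrt(|N|):
  N = 1.12 -> Y = 1.058 ✓
  N = 1.114 -> Y = 1.056 ✓
  N = 0.039 -> Y = 0.198 ✓
All samples match this transformation.

(c) sqrt(|N|)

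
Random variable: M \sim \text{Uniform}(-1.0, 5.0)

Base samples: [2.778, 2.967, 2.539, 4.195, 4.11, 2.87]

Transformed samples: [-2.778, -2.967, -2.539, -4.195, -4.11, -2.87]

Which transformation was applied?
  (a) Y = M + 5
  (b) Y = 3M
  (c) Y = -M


Checking option (c) Y = -M:
  M = 2.778 -> Y = -2.778 ✓
  M = 2.967 -> Y = -2.967 ✓
  M = 2.539 -> Y = -2.539 ✓
All samples match this transformation.

(c) -M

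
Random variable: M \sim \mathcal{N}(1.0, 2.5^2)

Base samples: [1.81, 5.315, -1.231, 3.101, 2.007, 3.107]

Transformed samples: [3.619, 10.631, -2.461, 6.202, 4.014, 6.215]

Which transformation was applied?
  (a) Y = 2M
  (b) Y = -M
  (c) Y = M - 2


Checking option (a) Y = 2M:
  M = 1.81 -> Y = 3.619 ✓
  M = 5.315 -> Y = 10.631 ✓
  M = -1.231 -> Y = -2.461 ✓
All samples match this transformation.

(a) 2M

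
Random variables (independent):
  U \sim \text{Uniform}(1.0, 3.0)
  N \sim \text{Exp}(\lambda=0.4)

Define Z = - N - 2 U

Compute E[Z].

E[Z] = -2*E[U] - 1*E[N]
E[U] = 2
E[N] = 2.5
E[Z] = -2*2 - 1*2.5 = -6.5

-6.5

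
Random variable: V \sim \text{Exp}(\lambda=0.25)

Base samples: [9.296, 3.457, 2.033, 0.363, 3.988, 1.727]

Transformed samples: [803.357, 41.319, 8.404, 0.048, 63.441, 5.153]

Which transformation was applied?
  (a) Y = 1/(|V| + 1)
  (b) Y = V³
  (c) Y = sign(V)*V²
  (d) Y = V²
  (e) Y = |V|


Checking option (b) Y = V³:
  V = 9.296 -> Y = 803.357 ✓
  V = 3.457 -> Y = 41.319 ✓
  V = 2.033 -> Y = 8.404 ✓
All samples match this transformation.

(b) V³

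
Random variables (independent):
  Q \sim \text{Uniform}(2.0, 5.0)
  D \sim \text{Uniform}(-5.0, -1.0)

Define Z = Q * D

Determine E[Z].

For independent RVs: E[XY] = E[X]*E[Y]
E[Q] = 3.5
E[D] = -3
E[Z] = 3.5 * (-3) = -10.5

-10.5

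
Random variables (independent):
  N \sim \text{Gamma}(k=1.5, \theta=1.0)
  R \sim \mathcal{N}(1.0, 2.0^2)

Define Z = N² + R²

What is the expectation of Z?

E[Z] = E[N²] + E[R²]
E[N²] = Var(N) + E[N]² = 1.5 + 2.25 = 3.75
E[R²] = Var(R) + E[R]² = 4 + 1 = 5
E[Z] = 3.75 + 5 = 8.75

8.75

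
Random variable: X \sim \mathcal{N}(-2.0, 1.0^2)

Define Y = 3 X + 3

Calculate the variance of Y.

For Y = aX + b: Var(Y) = a² * Var(X)
Var(X) = 1.0^2 = 1
Var(Y) = 3² * 1 = 9 * 1 = 9

9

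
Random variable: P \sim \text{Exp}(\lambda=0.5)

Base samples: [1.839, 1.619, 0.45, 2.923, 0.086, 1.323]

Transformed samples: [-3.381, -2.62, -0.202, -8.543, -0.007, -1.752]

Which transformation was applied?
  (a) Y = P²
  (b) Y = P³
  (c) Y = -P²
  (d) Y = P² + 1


Checking option (c) Y = -P²:
  P = 1.839 -> Y = -3.381 ✓
  P = 1.619 -> Y = -2.62 ✓
  P = 0.45 -> Y = -0.202 ✓
All samples match this transformation.

(c) -P²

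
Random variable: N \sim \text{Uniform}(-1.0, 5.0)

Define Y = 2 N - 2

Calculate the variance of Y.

For Y = aN + b: Var(Y) = a² * Var(N)
Var(N) = (5 + 1)^2/12 = 3
Var(Y) = 2² * 3 = 4 * 3 = 12

12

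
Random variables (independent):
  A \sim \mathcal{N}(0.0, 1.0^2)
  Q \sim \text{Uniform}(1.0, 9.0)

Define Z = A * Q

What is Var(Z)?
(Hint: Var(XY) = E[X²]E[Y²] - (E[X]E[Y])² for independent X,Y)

Var(XY) = E[X²]E[Y²] - (E[X]E[Y])²
E[A] = 0, Var(A) = 1
E[Q] = 5, Var(Q) = 5.3333333
E[A²] = 1 + 0² = 1
E[Q²] = 5.3333333 + 5² = 30.333333
Var(Z) = 1*30.333333 - (0*5)²
= 30.333333 - 0 = 30.333333

30.333333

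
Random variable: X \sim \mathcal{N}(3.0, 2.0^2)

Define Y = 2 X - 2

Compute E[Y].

For Y = 2X - 2:
E[Y] = 2 * E[X] - 2
E[X] = 3.0 = 3
E[Y] = 2 * 3 - 2 = 4

4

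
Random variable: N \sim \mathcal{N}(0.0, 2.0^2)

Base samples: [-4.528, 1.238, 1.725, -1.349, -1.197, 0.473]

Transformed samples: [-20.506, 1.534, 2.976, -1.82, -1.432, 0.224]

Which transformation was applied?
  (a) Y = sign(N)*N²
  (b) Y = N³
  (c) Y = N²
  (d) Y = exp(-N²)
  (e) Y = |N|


Checking option (a) Y = sign(N)*N²:
  N = -4.528 -> Y = -20.506 ✓
  N = 1.238 -> Y = 1.534 ✓
  N = 1.725 -> Y = 2.976 ✓
All samples match this transformation.

(a) sign(N)*N²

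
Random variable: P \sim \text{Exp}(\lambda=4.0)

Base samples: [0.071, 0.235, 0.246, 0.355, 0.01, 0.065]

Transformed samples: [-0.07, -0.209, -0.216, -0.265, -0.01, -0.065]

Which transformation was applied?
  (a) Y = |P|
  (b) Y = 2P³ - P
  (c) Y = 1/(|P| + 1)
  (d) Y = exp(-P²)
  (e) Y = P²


Checking option (b) Y = 2P³ - P:
  P = 0.071 -> Y = -0.07 ✓
  P = 0.235 -> Y = -0.209 ✓
  P = 0.246 -> Y = -0.216 ✓
All samples match this transformation.

(b) 2P³ - P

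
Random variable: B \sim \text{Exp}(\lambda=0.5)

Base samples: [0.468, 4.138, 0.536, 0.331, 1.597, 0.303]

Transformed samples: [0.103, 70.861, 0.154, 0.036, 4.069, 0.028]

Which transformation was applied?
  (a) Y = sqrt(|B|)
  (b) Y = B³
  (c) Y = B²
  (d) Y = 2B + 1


Checking option (b) Y = B³:
  B = 0.468 -> Y = 0.103 ✓
  B = 4.138 -> Y = 70.861 ✓
  B = 0.536 -> Y = 0.154 ✓
All samples match this transformation.

(b) B³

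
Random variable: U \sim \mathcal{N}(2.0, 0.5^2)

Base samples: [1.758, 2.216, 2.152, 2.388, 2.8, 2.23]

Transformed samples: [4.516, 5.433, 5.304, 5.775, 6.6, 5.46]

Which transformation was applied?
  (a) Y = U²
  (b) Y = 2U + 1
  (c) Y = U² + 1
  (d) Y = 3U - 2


Checking option (b) Y = 2U + 1:
  U = 1.758 -> Y = 4.516 ✓
  U = 2.216 -> Y = 5.433 ✓
  U = 2.152 -> Y = 5.304 ✓
All samples match this transformation.

(b) 2U + 1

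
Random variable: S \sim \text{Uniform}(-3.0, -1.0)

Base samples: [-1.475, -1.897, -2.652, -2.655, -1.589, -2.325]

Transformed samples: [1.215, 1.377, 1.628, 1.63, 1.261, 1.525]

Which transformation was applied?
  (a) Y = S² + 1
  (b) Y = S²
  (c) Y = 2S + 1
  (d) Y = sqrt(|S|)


Checking option (d) Y = sqrt(|S|):
  S = -1.475 -> Y = 1.215 ✓
  S = -1.897 -> Y = 1.377 ✓
  S = -2.652 -> Y = 1.628 ✓
All samples match this transformation.

(d) sqrt(|S|)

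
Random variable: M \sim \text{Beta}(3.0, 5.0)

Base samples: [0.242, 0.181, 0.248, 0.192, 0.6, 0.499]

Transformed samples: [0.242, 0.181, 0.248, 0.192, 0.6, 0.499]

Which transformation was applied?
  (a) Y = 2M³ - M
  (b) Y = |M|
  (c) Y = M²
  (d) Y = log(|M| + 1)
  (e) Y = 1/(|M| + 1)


Checking option (b) Y = |M|:
  M = 0.242 -> Y = 0.242 ✓
  M = 0.181 -> Y = 0.181 ✓
  M = 0.248 -> Y = 0.248 ✓
All samples match this transformation.

(b) |M|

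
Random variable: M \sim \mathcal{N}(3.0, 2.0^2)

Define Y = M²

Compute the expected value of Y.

E[M²] = Var(M) + (E[M])² = 4 + 9 = 13

13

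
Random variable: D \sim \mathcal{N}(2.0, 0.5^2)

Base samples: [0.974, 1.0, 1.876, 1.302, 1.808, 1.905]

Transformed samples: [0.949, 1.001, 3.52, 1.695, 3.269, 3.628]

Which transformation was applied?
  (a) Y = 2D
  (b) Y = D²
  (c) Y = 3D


Checking option (b) Y = D²:
  D = 0.974 -> Y = 0.949 ✓
  D = 1.0 -> Y = 1.001 ✓
  D = 1.876 -> Y = 3.52 ✓
All samples match this transformation.

(b) D²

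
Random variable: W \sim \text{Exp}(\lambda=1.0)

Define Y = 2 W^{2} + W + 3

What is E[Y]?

E[Y] = 2*E[W²] + 1*E[W] + 3
E[W] = 1
E[W²] = Var(W) + (E[W])² = 1 + 1 = 2
E[Y] = 2*2 + 1*1 + 3 = 8

8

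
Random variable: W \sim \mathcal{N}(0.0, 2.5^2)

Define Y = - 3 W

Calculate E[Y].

For Y = -3W:
E[Y] = -3 * E[W]
E[W] = 0.0 = 0
E[Y] = -3 * 0 = 0

0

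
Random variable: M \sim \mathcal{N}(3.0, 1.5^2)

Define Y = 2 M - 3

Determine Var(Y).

For Y = aM + b: Var(Y) = a² * Var(M)
Var(M) = 1.5^2 = 2.25
Var(Y) = 2² * 2.25 = 4 * 2.25 = 9

9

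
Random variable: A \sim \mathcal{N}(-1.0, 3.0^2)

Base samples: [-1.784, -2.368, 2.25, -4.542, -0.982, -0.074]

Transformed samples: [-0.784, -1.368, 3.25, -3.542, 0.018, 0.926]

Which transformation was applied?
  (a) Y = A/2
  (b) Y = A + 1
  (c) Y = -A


Checking option (b) Y = A + 1:
  A = -1.784 -> Y = -0.784 ✓
  A = -2.368 -> Y = -1.368 ✓
  A = 2.25 -> Y = 3.25 ✓
All samples match this transformation.

(b) A + 1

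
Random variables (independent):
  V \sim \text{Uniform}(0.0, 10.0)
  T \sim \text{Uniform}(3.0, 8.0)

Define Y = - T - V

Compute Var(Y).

For independent RVs: Var(aX + bY) = a²Var(X) + b²Var(Y)
Var(V) = 8.3333333
Var(T) = 2.0833333
Var(Y) = (-1)²*8.3333333 + (-1)²*2.0833333
= 1*8.3333333 + 1*2.0833333 = 10.416667

10.416667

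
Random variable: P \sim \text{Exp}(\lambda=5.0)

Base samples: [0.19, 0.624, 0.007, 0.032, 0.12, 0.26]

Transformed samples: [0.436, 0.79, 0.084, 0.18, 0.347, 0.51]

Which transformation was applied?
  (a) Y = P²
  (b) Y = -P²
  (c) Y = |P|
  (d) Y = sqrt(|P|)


Checking option (d) Y = sqrt(|P|):
  P = 0.19 -> Y = 0.436 ✓
  P = 0.624 -> Y = 0.79 ✓
  P = 0.007 -> Y = 0.084 ✓
All samples match this transformation.

(d) sqrt(|P|)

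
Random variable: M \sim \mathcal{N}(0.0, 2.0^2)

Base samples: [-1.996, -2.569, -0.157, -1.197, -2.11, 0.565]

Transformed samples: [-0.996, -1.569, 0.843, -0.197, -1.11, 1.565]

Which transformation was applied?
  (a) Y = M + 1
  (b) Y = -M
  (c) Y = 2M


Checking option (a) Y = M + 1:
  M = -1.996 -> Y = -0.996 ✓
  M = -2.569 -> Y = -1.569 ✓
  M = -0.157 -> Y = 0.843 ✓
All samples match this transformation.

(a) M + 1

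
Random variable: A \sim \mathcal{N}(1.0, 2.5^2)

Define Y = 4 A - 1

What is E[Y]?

For Y = 4A - 1:
E[Y] = 4 * E[A] - 1
E[A] = 1.0 = 1
E[Y] = 4 * 1 - 1 = 3

3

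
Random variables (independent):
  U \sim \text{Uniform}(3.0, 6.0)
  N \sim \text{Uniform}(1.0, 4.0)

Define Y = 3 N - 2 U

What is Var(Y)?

For independent RVs: Var(aX + bY) = a²Var(X) + b²Var(Y)
Var(U) = 0.75
Var(N) = 0.75
Var(Y) = (-2)²*0.75 + 3²*0.75
= 4*0.75 + 9*0.75 = 9.75

9.75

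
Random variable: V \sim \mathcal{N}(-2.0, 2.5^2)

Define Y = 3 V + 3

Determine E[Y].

For Y = 3V + 3:
E[Y] = 3 * E[V] + 3
E[V] = -2.0 = -2
E[Y] = 3 * (-2) + 3 = -3

-3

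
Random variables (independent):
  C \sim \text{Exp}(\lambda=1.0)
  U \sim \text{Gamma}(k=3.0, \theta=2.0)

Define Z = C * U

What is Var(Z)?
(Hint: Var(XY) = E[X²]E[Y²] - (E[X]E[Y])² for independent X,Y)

Var(XY) = E[X²]E[Y²] - (E[X]E[Y])²
E[C] = 1, Var(C) = 1
E[U] = 6, Var(U) = 12
E[C²] = 1 + 1² = 2
E[U²] = 12 + 6² = 48
Var(Z) = 2*48 - (1*6)²
= 96 - 36 = 60

60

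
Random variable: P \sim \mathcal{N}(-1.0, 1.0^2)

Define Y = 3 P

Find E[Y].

For Y = 3P:
E[Y] = 3 * E[P]
E[P] = -1.0 = -1
E[Y] = 3 * (-1) = -3

-3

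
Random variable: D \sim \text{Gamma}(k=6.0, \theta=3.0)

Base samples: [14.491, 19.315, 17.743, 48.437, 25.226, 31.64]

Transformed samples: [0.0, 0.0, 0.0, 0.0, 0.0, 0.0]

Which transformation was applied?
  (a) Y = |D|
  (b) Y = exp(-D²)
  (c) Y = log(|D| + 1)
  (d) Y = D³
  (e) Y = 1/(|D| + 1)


Checking option (b) Y = exp(-D²):
  D = 14.491 -> Y = 0.0 ✓
  D = 19.315 -> Y = 0.0 ✓
  D = 17.743 -> Y = 0.0 ✓
All samples match this transformation.

(b) exp(-D²)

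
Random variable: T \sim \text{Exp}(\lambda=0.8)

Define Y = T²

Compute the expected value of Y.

E[T²] = Var(T) + (E[T])² = 1.5625 + 1.5625 = 3.125

3.125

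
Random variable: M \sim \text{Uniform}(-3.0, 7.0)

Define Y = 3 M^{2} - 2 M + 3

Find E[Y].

E[Y] = 3*E[M²] - 2*E[M] + 3
E[M] = 2
E[M²] = Var(M) + (E[M])² = 8.3333333 + 4 = 12.333333
E[Y] = 3*12.333333 - 2*2 + 3 = 36

36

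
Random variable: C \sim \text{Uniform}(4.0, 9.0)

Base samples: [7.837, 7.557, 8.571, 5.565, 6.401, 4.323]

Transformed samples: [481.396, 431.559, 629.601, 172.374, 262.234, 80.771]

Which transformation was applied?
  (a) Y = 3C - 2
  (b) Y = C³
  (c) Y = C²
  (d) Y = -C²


Checking option (b) Y = C³:
  C = 7.837 -> Y = 481.396 ✓
  C = 7.557 -> Y = 431.559 ✓
  C = 8.571 -> Y = 629.601 ✓
All samples match this transformation.

(b) C³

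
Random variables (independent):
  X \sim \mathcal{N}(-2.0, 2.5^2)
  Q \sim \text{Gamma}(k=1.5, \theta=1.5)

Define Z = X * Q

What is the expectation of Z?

For independent RVs: E[XY] = E[X]*E[Y]
E[X] = -2
E[Q] = 2.25
E[Z] = -2 * 2.25 = -4.5

-4.5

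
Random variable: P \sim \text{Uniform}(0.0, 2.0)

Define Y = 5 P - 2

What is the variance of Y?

For Y = aP + b: Var(Y) = a² * Var(P)
Var(P) = (2 - 0)^2/12 = 0.33333333
Var(Y) = 5² * 0.33333333 = 25 * 0.33333333 = 8.3333333

8.3333333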